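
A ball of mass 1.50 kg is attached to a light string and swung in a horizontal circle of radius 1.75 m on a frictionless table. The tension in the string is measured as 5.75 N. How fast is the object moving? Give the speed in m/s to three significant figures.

T = m v²/r ⇒ v = √(T r / m) = √(5.75 × 1.75 / 1.50) = √6.708 = 2.590 m/s.

2.59 m/s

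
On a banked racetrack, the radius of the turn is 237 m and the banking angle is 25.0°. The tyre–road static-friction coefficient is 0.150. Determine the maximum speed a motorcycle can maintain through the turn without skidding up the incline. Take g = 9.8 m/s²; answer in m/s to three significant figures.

39.2 m/s

At the maximum speed, friction acts down the slope at its limiting value f = μN. Radially (horizontal, toward centre): N sinθ + μN cosθ = mv²/r. Vertically: N cosθ − μN sinθ = mg.
Dividing: v² = r g (sinθ + μcosθ)/(cosθ − μsinθ).
sinθ + μcosθ = 0.4226 + 0.150×0.9063 = 0.5586; cosθ − μsinθ = 0.9063 − 0.150×0.4226 = 0.8429.
v² = 237 × 9.8 × 0.5586/0.8429 = 1539 m²/s², so v = 39.23 m/s.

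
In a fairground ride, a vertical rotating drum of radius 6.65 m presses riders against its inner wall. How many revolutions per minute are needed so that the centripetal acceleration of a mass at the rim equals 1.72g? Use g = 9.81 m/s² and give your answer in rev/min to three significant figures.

15.2 rev/min

Require ω²r = 1.72g, so ω = √(1.72 × 9.81/6.65) = 1.593 rad/s.
In rev/min: ω × 60/(2π) = 1.593 × 60/(2π) = 15.21 rev/min.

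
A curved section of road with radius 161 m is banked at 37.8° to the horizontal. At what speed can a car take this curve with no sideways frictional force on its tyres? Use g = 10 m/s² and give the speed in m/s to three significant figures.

35.3 m/s

On a frictionless banked curve, N sinθ = mv²/r and N cosθ = mg, so tanθ = v²/(rg).
v = √(r g tanθ) = √(161 × 10.0 × tan 37.8°) = √(161 × 10.0 × 0.7757) = √1249 = 35.34 m/s.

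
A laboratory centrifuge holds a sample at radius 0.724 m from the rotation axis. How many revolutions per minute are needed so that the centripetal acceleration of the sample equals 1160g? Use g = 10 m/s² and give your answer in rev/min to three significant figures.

1210 rev/min

Require ω²r = 1160g, so ω = √(1160 × 10.0/0.724) = 126.6 rad/s.
In rev/min: ω × 60/(2π) = 126.6 × 60/(2π) = 1209 rev/min.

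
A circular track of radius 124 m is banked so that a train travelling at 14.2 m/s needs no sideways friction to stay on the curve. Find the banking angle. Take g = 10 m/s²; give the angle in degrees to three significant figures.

9.24°

With no friction, the horizontal component of the normal force provides the centripetal force: N sinθ = mv²/r, while N cosθ = mg vertically.
Dividing: tanθ = v²/(r g) = (14.2)²/(124 × 10.0) = 201.6/1240 = 0.1626.
θ = arctan(0.1626) = 9.236°.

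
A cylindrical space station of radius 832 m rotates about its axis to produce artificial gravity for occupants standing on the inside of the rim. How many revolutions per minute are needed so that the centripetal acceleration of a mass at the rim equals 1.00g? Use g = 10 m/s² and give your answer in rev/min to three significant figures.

1.05 rev/min

Require ω²r = 1.00g, so ω = √(1.00 × 10.0/832) = 0.1096 rad/s.
In rev/min: ω × 60/(2π) = 0.1096 × 60/(2π) = 1.047 rev/min.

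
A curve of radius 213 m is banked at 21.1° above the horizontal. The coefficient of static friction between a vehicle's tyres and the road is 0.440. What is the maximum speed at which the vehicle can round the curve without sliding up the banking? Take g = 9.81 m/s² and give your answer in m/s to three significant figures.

45.6 m/s

At the maximum speed, friction acts down the slope at its limiting value f = μN. Radially (horizontal, toward centre): N sinθ + μN cosθ = mv²/r. Vertically: N cosθ − μN sinθ = mg.
Dividing: v² = r g (sinθ + μcosθ)/(cosθ − μsinθ).
sinθ + μcosθ = 0.3600 + 0.440×0.9330 = 0.7705; cosθ − μsinθ = 0.9330 − 0.440×0.3600 = 0.7746.
v² = 213 × 9.81 × 0.7705/0.7746 = 2079 m²/s², so v = 45.59 m/s.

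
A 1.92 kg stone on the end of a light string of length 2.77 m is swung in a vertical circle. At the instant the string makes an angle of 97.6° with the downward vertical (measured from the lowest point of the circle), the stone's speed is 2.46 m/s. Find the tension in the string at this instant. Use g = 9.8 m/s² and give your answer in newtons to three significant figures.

1.71 N

Take the radial direction toward the centre of the circle as positive. The component of the weight along the string toward the centre is −mg cos φ (φ measured from the bottom), so Newton's second law along the string gives T − mg cos φ = m v²/r.
cos 97.6° = -0.1323, so T = m(v²/r + g cos φ) = 1.92 × ((2.46)²/2.77 + 9.8 × -0.1323) = 1.92 × (2.185 + (-1.296)) = 1.92 × 0.8886 = 1.706 N.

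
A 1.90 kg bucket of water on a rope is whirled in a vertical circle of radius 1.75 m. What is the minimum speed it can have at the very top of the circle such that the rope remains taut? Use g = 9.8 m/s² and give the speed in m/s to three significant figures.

At the highest point the centre is directly below, so both the weight and T act inward: T + mg = mv²/r.
At minimum speed T → 0, so mg = mv_min²/r ⇒ v_min = √(g r) = √(9.8 × 1.75) = 4.141 m/s.

4.14 m/s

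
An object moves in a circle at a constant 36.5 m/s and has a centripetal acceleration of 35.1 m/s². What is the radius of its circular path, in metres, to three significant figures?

a_c = v²/r ⇒ r = v²/a_c = (36.5)²/35.1 = 1332/35.1 = 37.96 m.

38.0 m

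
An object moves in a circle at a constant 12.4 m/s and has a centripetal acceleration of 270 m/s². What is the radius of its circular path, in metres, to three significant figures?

0.569 m

a_c = v²/r ⇒ r = v²/a_c = (12.4)²/270 = 153.8/270 = 0.5695 m.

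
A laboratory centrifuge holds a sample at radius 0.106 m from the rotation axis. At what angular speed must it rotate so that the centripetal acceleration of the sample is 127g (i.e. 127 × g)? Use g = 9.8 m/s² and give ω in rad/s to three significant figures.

Centripetal acceleration a_c = ω²r. Setting ω²r = 127g:
ω = √(127g / r) = √(127 × 9.8 / 0.106) = √11740 = 108.4 rad/s.

108 rad/s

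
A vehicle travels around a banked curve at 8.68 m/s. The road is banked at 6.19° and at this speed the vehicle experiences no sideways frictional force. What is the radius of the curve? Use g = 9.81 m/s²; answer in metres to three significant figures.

70.8 m

Frictionless banking: tanθ = v²/(rg), so r = v²/(g tanθ).
r = (8.68)²/(9.81 × tan 6.19°) = 75.34/(9.81 × 0.1085) = 75.34/1.064 = 70.81 m.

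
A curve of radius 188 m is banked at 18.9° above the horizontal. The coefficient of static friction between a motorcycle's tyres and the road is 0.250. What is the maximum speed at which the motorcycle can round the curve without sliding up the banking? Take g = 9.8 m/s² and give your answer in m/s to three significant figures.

34.5 m/s

At the maximum speed, friction acts down the slope at its limiting value f = μN. Radially (horizontal, toward centre): N sinθ + μN cosθ = mv²/r. Vertically: N cosθ − μN sinθ = mg.
Dividing: v² = r g (sinθ + μcosθ)/(cosθ − μsinθ).
sinθ + μcosθ = 0.3239 + 0.250×0.9461 = 0.5604; cosθ − μsinθ = 0.9461 − 0.250×0.3239 = 0.8651.
v² = 188 × 9.8 × 0.5604/0.8651 = 1194 m²/s², so v = 34.55 m/s.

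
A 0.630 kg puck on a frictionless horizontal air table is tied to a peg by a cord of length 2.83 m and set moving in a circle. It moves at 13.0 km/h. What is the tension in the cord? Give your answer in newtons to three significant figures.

v = 13.0 km/h = 13.0/3.6 = 3.611 m/s.
The tension is the only horizontal force, so it supplies the full centripetal force: T = m v²/r = 0.630 × (3.611)²/2.83 = 0.630 × 13.04/2.83 = 2.903 N.

2.90 N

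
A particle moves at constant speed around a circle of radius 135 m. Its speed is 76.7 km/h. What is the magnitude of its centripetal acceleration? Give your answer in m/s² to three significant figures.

v = 76.7 km/h = 76.7/3.6 = 21.31 m/s.
a_c = v²/r = (21.31)²/135 = 453.9/135 = 3.362 m/s².

3.36 m/s²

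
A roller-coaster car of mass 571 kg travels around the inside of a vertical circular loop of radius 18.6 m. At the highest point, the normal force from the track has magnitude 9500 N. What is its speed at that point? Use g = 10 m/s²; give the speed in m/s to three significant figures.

22.3 m/s

At the top, N + mg = mv²/r, so v = √(r(N/m + g)) = √(18.6 × (9500/571 + 10.0)) = √(18.6 × 26.64) = √495.5 = 22.26 m/s.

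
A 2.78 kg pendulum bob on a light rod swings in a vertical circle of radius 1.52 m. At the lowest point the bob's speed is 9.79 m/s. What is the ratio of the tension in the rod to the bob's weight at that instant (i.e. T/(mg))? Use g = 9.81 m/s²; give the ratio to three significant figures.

At the bottom, T − mg = mv²/r, so T = m(v²/r + g) and T/(mg) = v²/(rg) + 1 = (9.79)²/(1.52 × 9.81) + 1 = 6.428 + 1 = 7.428.

7.43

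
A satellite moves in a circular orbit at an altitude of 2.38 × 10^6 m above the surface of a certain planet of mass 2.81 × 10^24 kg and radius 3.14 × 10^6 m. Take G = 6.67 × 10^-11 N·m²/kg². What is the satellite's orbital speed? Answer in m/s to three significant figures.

5830 m/s

Orbital radius r = R + h = 3.14 × 10^6 + 2.38 × 10^6 = 5.520 × 10^6 m.
Gravity supplies the centripetal force: G M m / r² = m v² / r, so v = √(GM/r).
v = √(6.67 × 10^-11 × 2.81 × 10^24 / 5.520 × 10^6) = √(3.395 × 10^7) = 5827 m/s.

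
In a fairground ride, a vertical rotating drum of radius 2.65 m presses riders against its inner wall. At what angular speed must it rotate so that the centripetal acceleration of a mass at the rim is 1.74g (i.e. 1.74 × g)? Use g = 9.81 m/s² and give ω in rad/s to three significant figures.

Centripetal acceleration a_c = ω²r. Setting ω²r = 1.74g:
ω = √(1.74g / r) = √(1.74 × 9.81 / 2.65) = √6.441 = 2.538 rad/s.

2.54 rad/s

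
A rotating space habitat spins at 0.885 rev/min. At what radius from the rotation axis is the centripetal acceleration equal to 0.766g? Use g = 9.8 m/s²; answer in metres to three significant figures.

874 m

ω = 0.885 rev/min × 2π/60 = 0.09268 rad/s.
a_c = ω²r = 0.766g ⇒ r = 0.766 × 9.8 / (0.09268)² = 7.507/0.008589 = 874.0 m.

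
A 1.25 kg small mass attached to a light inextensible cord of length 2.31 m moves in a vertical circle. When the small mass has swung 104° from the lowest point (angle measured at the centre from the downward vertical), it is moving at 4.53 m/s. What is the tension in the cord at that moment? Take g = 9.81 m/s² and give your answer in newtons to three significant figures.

8.14 N

Take the radial direction toward the centre of the circle as positive. The component of the weight along the string toward the centre is −mg cos φ (φ measured from the bottom), so Newton's second law along the string gives T − mg cos φ = m v²/r.
cos 104° = -0.2419, so T = m(v²/r + g cos φ) = 1.25 × ((4.53)²/2.31 + 9.81 × -0.2419) = 1.25 × (8.884 + (-2.373)) = 1.25 × 6.510 = 8.138 N.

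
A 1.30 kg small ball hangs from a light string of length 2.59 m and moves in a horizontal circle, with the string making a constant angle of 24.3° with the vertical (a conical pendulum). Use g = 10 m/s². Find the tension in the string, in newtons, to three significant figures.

Vertically the bob has no acceleration, so T cosθ = mg.
T = mg/cosθ = 1.30 × 10.0 / cos 24.3° = 13.00/0.9114 = 14.26 N.

14.3 N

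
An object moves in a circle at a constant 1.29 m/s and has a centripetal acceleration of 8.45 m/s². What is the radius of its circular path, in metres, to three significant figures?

a_c = v²/r ⇒ r = v²/a_c = (1.29)²/8.45 = 1.664/8.45 = 0.1969 m.

0.197 m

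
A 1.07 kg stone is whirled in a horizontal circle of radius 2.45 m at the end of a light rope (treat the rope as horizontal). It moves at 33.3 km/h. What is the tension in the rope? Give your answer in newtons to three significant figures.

v = 33.3 km/h = 33.3/3.6 = 9.250 m/s.
The tension is the only horizontal force, so it supplies the full centripetal force: T = m v²/r = 1.07 × (9.250)²/2.45 = 1.07 × 85.56/2.45 = 37.37 N.

37.4 N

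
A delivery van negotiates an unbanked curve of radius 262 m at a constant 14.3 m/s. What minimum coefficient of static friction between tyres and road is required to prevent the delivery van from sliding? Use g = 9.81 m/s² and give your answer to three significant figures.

Friction provides the centripetal force: μ_s m g = m v²/r, so μ_s = v²/(g r) = (14.30)²/(9.81 × 262) = 204.5/2570 = 0.07956.

0.0796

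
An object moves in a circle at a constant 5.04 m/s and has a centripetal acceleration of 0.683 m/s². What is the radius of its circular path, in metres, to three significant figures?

37.2 m

a_c = v²/r ⇒ r = v²/a_c = (5.04)²/0.683 = 25.40/0.683 = 37.19 m.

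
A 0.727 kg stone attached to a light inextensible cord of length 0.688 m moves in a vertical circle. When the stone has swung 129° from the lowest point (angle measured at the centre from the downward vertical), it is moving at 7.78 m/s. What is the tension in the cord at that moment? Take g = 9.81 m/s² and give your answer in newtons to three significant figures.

59.5 N

Take the radial direction toward the centre of the circle as positive. The component of the weight along the string toward the centre is −mg cos φ (φ measured from the bottom), so Newton's second law along the string gives T − mg cos φ = m v²/r.
cos 129° = -0.6293, so T = m(v²/r + g cos φ) = 0.727 × ((7.78)²/0.688 + 9.81 × -0.6293) = 0.727 × (87.98 + (-6.174)) = 0.727 × 81.80 = 59.47 N.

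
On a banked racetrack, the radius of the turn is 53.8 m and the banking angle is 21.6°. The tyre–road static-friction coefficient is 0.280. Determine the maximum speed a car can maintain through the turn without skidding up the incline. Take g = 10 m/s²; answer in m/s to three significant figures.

At the maximum speed, friction acts down the slope at its limiting value f = μN. Radially (horizontal, toward centre): N sinθ + μN cosθ = mv²/r. Vertically: N cosθ − μN sinθ = mg.
Dividing: v² = r g (sinθ + μcosθ)/(cosθ − μsinθ).
sinθ + μcosθ = 0.3681 + 0.280×0.9298 = 0.6285; cosθ − μsinθ = 0.9298 − 0.280×0.3681 = 0.8267.
v² = 53.8 × 10.0 × 0.6285/0.8267 = 409.0 m²/s², so v = 20.22 m/s.

20.2 m/s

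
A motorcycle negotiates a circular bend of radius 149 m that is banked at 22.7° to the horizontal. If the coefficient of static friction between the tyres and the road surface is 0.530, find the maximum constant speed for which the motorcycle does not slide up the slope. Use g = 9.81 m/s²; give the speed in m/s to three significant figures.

At the maximum speed, friction acts down the slope at its limiting value f = μN. Radially (horizontal, toward centre): N sinθ + μN cosθ = mv²/r. Vertically: N cosθ − μN sinθ = mg.
Dividing: v² = r g (sinθ + μcosθ)/(cosθ − μsinθ).
sinθ + μcosθ = 0.3859 + 0.530×0.9225 = 0.8749; cosθ − μsinθ = 0.9225 − 0.530×0.3859 = 0.7180.
v² = 149 × 9.81 × 0.8749/0.7180 = 1781 m²/s², so v = 42.20 m/s.

42.2 m/s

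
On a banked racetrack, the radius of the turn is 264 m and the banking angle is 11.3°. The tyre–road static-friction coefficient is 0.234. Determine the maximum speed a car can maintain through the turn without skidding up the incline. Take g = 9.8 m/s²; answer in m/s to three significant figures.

34.3 m/s

At the maximum speed, friction acts down the slope at its limiting value f = μN. Radially (horizontal, toward centre): N sinθ + μN cosθ = mv²/r. Vertically: N cosθ − μN sinθ = mg.
Dividing: v² = r g (sinθ + μcosθ)/(cosθ − μsinθ).
sinθ + μcosθ = 0.1959 + 0.234×0.9806 = 0.4254; cosθ − μsinθ = 0.9806 − 0.234×0.1959 = 0.9348.
v² = 264 × 9.8 × 0.4254/0.9348 = 1177 m²/s², so v = 34.31 m/s.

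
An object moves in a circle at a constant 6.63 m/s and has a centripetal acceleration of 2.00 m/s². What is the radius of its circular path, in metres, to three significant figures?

a_c = v²/r ⇒ r = v²/a_c = (6.63)²/2.00 = 43.96/2.00 = 21.98 m.

22.0 m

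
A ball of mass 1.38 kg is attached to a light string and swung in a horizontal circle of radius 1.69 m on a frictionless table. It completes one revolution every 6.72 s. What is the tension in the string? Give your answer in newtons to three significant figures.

2.04 N

v = 2πr/T = 2π × 1.69/6.72 = 1.580 m/s.
The tension is the only horizontal force, so it supplies the full centripetal force: T = m v²/r = 1.38 × (1.580)²/1.69 = 1.38 × 2.497/1.69 = 2.039 N.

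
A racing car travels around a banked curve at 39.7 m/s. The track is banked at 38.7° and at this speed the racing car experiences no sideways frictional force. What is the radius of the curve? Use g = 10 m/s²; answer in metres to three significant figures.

Frictionless banking: tanθ = v²/(rg), so r = v²/(g tanθ).
r = (39.7)²/(10.0 × tan 38.7°) = 1576/(10.0 × 0.8012) = 1576/8.012 = 196.7 m.

197 m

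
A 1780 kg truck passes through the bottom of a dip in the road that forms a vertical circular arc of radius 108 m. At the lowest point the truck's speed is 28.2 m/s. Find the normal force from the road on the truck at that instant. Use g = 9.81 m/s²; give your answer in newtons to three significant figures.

30600 N

At the lowest point, N points up (toward the centre) and the weight mg points down (away from the centre), so the net inward force is N − mg = mv²/r.
N = m(v²/r + g) = 1780 × ((28.2)²/108 + 9.81) = 1780 × (7.363 + 9.81) = 1780 × 17.17 = 30570 N.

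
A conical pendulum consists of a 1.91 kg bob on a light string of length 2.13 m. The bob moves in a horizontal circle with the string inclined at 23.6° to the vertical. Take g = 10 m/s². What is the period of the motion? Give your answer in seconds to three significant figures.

2.78 s

r = L sinθ = 0.8527 m. From T sinθ = mω²r and T cosθ = mg: tanθ = ω²r/g, so ω² = g tanθ / r = g/(L cosθ).
ω = √(g/(L cosθ)) = √(10.0/(2.13 × 0.9164)) = √5.123 = 2.263 rad/s.
Period = 2π/ω = 2.776 s.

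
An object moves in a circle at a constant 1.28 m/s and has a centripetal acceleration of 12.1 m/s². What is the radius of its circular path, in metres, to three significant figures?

a_c = v²/r ⇒ r = v²/a_c = (1.28)²/12.1 = 1.638/12.1 = 0.1354 m.

0.135 m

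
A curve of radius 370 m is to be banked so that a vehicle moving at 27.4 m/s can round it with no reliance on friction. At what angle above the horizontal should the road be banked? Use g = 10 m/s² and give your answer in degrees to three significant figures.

11.5°

For a frictionless banked turn: horizontally N sinθ = mv²/r and vertically N cosθ = mg.
Dividing: tanθ = v²/(r g) = (27.4)²/(370 × 10.0) = 750.8/3700 = 0.2029.
θ = arctan(0.2029) = 11.47°.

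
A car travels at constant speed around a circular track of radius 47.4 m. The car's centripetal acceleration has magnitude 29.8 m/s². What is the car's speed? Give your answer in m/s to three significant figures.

a_c = v²/r ⇒ v = √(a_c · r) = √(29.8 × 47.4) = √1413 = 37.58 m/s.

37.6 m/s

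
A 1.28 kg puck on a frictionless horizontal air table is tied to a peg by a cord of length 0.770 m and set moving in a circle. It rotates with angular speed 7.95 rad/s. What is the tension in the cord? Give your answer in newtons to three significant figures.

v = ωr = 7.95 × 0.770 = 6.122 m/s.
The tension is the only horizontal force, so it supplies the full centripetal force: T = m v²/r = 1.28 × (6.122)²/0.770 = 1.28 × 37.47/0.770 = 62.29 N.

62.3 N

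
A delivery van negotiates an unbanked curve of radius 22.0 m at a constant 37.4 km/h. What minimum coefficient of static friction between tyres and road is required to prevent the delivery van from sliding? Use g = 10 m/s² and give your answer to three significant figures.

0.491

v = 37.4/3.6 = 10.39 m/s.
Friction provides the centripetal force: μ_s m g = m v²/r, so μ_s = v²/(g r) = (10.39)²/(10.0 × 22.0) = 107.9/220.0 = 0.4906.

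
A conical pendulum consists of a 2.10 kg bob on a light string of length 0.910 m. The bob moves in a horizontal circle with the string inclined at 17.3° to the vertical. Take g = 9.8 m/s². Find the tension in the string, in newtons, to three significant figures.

21.6 N

Vertically the bob has no acceleration, so T cosθ = mg.
T = mg/cosθ = 2.10 × 9.8 / cos 17.3° = 20.58/0.9548 = 21.56 N.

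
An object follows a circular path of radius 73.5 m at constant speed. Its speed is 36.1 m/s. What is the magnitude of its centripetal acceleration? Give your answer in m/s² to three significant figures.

17.7 m/s²

a_c = v²/r = (36.10)²/73.5 = 1303/73.5 = 17.73 m/s².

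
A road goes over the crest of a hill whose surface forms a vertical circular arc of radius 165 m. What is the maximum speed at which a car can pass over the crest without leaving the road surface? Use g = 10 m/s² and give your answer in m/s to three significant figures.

At the crest the centre of the circle is below the car, so the net downward (centripetal) force is mg − N = mv²/r.
The car leaves the road when N → 0, giving v_max = √(g r) = √(10.0 × 165) = 40.62 m/s.

40.6 m/s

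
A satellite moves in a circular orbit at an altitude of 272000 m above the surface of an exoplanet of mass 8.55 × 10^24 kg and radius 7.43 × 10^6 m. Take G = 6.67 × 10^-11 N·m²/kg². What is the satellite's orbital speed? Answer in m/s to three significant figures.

8600 m/s

Orbital radius r = R + h = 7.43 × 10^6 + 272000 = 7.702 × 10^6 m.
Gravity supplies the centripetal force: G M m / r² = m v² / r, so v = √(GM/r).
v = √(6.67 × 10^-11 × 8.55 × 10^24 / 7.702 × 10^6) = √(7.404 × 10^7) = 8605 m/s.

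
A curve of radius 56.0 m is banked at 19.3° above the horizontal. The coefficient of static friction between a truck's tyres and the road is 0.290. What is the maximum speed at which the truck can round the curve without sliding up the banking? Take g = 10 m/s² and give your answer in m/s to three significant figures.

20.0 m/s

At the maximum speed, friction acts down the slope at its limiting value f = μN. Radially (horizontal, toward centre): N sinθ + μN cosθ = mv²/r. Vertically: N cosθ − μN sinθ = mg.
Dividing: v² = r g (sinθ + μcosθ)/(cosθ − μsinθ).
sinθ + μcosθ = 0.3305 + 0.290×0.9438 = 0.6042; cosθ − μsinθ = 0.9438 − 0.290×0.3305 = 0.8480.
v² = 56.0 × 10.0 × 0.6042/0.8480 = 399.0 m²/s², so v = 19.98 m/s.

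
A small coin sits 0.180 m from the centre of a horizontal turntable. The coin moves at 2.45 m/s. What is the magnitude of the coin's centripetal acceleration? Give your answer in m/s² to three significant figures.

a_c = v²/r = (2.450)²/0.180 = 6.003/0.180 = 33.35 m/s².

33.3 m/s²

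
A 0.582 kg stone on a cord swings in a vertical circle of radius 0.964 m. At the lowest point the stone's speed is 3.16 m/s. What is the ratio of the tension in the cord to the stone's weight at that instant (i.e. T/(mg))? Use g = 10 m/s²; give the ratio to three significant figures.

2.04

At the bottom, T − mg = mv²/r, so T = m(v²/r + g) and T/(mg) = v²/(rg) + 1 = (3.16)²/(0.964 × 10.0) + 1 = 1.036 + 1 = 2.036.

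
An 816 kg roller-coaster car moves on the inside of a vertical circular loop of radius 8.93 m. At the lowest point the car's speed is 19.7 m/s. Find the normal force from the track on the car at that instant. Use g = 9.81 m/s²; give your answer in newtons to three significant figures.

43500 N

At the lowest point, N points up (toward the centre) and the weight mg points down (away from the centre), so the net inward force is N − mg = mv²/r.
N = m(v²/r + g) = 816 × ((19.7)²/8.93 + 9.81) = 816 × (43.46 + 9.81) = 816 × 53.27 = 43470 N.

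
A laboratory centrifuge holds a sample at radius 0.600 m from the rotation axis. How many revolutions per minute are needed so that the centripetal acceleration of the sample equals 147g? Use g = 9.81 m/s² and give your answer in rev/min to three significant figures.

468 rev/min

Require ω²r = 147g, so ω = √(147 × 9.81/0.600) = 49.02 rad/s.
In rev/min: ω × 60/(2π) = 49.02 × 60/(2π) = 468.2 rev/min.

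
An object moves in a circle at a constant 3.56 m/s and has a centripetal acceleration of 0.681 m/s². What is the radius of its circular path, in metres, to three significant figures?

18.6 m

a_c = v²/r ⇒ r = v²/a_c = (3.56)²/0.681 = 12.67/0.681 = 18.61 m.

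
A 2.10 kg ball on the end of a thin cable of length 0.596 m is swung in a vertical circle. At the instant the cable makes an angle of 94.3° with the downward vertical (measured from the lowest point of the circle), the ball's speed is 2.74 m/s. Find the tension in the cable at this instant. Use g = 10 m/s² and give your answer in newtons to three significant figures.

24.9 N

Take the radial direction toward the centre of the circle as positive. The component of the weight along the string toward the centre is −mg cos φ (φ measured from the bottom), so Newton's second law along the string gives T − mg cos φ = m v²/r.
cos 94.3° = -0.07498, so T = m(v²/r + g cos φ) = 2.10 × ((2.74)²/0.596 + 10.0 × -0.07498) = 2.10 × (12.60 + (-0.7498)) = 2.10 × 11.85 = 24.88 N.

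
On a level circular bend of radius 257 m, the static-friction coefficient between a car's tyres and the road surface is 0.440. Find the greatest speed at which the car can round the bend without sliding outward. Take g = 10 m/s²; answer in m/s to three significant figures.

Friction provides the centripetal force on a flat curve. At maximum speed it is at its limiting value: μ_s m g = m v²/r.
Mass cancels: v_max = √(μ_s g r) = √(0.440 × 10.0 × 257) = √1131 = 33.63 m/s.

33.6 m/s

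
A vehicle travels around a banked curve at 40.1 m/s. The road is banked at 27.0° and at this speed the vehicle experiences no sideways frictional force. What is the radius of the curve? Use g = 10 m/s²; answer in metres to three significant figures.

316 m

Frictionless banking: tanθ = v²/(rg), so r = v²/(g tanθ).
r = (40.1)²/(10.0 × tan 27.0°) = 1608/(10.0 × 0.5095) = 1608/5.095 = 315.6 m.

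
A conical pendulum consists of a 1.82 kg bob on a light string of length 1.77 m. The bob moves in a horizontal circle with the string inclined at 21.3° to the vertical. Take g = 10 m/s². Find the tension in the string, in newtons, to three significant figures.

Vertically the bob has no acceleration, so T cosθ = mg.
T = mg/cosθ = 1.82 × 10.0 / cos 21.3° = 18.20/0.9317 = 19.53 N.

19.5 N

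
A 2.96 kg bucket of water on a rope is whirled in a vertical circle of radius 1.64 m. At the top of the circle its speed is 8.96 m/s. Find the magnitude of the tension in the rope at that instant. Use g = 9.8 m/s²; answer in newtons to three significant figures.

116 N

At the top, both T and the weight mg point inward (toward the centre), so T + mg = mv²/r.
T = m(v²/r − g) = 2.96 × ((8.96)²/1.64 − 9.8) = 2.96 × (48.95 − 9.8) = 2.96 × 39.15 = 115.9 N.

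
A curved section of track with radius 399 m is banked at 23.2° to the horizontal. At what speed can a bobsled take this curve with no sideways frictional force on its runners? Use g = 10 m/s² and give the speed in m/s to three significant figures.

On a frictionless banked curve, N sinθ = mv²/r and N cosθ = mg, so tanθ = v²/(rg).
v = √(r g tanθ) = √(399 × 10.0 × tan 23.2°) = √(399 × 10.0 × 0.4286) = √1710 = 41.35 m/s.

41.4 m/s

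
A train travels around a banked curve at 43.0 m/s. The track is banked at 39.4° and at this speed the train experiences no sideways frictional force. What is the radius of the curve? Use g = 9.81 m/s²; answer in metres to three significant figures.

229 m

Frictionless banking: tanθ = v²/(rg), so r = v²/(g tanθ).
r = (43.0)²/(9.81 × tan 39.4°) = 1849/(9.81 × 0.8214) = 1849/8.058 = 229.5 m.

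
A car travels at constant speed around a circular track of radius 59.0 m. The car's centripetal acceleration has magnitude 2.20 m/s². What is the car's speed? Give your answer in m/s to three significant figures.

11.4 m/s

a_c = v²/r ⇒ v = √(a_c · r) = √(2.20 × 59.0) = √129.8 = 11.39 m/s.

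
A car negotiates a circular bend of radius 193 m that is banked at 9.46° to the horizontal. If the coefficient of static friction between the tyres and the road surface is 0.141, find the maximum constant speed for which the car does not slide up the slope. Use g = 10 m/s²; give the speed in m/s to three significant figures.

At the maximum speed, friction acts down the slope at its limiting value f = μN. Radially (horizontal, toward centre): N sinθ + μN cosθ = mv²/r. Vertically: N cosθ − μN sinθ = mg.
Dividing: v² = r g (sinθ + μcosθ)/(cosθ − μsinθ).
sinθ + μcosθ = 0.1644 + 0.141×0.9864 = 0.3034; cosθ − μsinθ = 0.9864 − 0.141×0.1644 = 0.9632.
v² = 193 × 10.0 × 0.3034/0.9632 = 608.0 m²/s², so v = 24.66 m/s.

24.7 m/s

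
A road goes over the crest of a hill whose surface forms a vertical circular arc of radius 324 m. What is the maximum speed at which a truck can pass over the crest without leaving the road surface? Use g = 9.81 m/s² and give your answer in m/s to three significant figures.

At the crest the centre of the circle is below the truck, so the net downward (centripetal) force is mg − N = mv²/r.
The truck leaves the road when N → 0, giving v_max = √(g r) = √(9.81 × 324) = 56.38 m/s.

56.4 m/s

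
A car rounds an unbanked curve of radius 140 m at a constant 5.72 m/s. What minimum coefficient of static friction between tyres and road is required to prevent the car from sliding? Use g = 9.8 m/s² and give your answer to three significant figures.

0.0238

Friction provides the centripetal force: μ_s m g = m v²/r, so μ_s = v²/(g r) = (5.720)²/(9.8 × 140) = 32.72/1372 = 0.02385.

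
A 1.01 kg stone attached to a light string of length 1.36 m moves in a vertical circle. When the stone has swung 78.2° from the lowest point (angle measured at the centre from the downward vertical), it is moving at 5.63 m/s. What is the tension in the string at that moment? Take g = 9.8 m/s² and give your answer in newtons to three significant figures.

25.6 N

Take the radial direction toward the centre of the circle as positive. The component of the weight along the string toward the centre is −mg cos φ (φ measured from the bottom), so Newton's second law along the string gives T − mg cos φ = m v²/r.
cos 78.2° = 0.2045, so T = m(v²/r + g cos φ) = 1.01 × ((5.63)²/1.36 + 9.8 × 0.2045) = 1.01 × (23.31 + (2.004)) = 1.01 × 25.31 = 25.56 N.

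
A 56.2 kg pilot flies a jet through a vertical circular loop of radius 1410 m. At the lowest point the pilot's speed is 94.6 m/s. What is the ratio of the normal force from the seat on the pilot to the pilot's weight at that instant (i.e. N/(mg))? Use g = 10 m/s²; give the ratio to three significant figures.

1.63

At the bottom, N − mg = mv²/r, so N = m(v²/r + g) and N/(mg) = v²/(rg) + 1 = (94.6)²/(1410 × 10.0) + 1 = 0.6347 + 1 = 1.635.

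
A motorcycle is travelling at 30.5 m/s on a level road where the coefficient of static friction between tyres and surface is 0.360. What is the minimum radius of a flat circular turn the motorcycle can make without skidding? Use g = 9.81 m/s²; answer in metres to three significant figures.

263 m

At the limit, μ_s m g = m v²/r, so r_min = v²/(μ_s g) = (30.5)²/(0.360 × 9.81) = 930.2/3.532 = 263.4 m.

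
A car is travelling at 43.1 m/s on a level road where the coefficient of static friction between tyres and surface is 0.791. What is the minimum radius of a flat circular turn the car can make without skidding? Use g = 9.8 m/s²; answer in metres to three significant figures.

At the limit, μ_s m g = m v²/r, so r_min = v²/(μ_s g) = (43.1)²/(0.791 × 9.8) = 1858/7.752 = 239.6 m.

240 m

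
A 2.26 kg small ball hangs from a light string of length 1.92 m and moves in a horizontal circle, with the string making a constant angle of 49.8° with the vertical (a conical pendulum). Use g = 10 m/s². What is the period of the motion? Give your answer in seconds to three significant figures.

r = L sinθ = 1.466 m. From T sinθ = mω²r and T cosθ = mg: tanθ = ω²r/g, so ω² = g tanθ / r = g/(L cosθ).
ω = √(g/(L cosθ)) = √(10.0/(1.92 × 0.6455)) = √8.069 = 2.841 rad/s.
Period = 2π/ω = 2.212 s.

2.21 s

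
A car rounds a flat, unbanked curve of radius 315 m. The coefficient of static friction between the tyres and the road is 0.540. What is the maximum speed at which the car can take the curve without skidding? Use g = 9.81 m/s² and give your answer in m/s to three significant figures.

40.8 m/s

On a flat curve, static friction is the only horizontal force, so it must supply the full centripetal force: μ_s m g = m v²/r.
Mass cancels: v_max = √(μ_s g r) = √(0.540 × 9.81 × 315) = √1669 = 40.85 m/s.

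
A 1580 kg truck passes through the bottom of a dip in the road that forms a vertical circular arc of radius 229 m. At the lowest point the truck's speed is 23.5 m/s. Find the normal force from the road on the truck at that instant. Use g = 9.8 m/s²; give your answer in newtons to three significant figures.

At the lowest point, N points up (toward the centre) and the weight mg points down (away from the centre), so the net inward force is N − mg = mv²/r.
N = m(v²/r + g) = 1580 × ((23.5)²/229 + 9.8) = 1580 × (2.412 + 9.8) = 1580 × 12.21 = 19290 N.

19300 N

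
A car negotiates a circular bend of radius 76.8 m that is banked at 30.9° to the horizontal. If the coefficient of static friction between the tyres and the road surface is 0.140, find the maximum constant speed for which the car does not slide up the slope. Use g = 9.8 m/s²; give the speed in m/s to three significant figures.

24.6 m/s

At the maximum speed, friction acts down the slope at its limiting value f = μN. Radially (horizontal, toward centre): N sinθ + μN cosθ = mv²/r. Vertically: N cosθ − μN sinθ = mg.
Dividing: v² = r g (sinθ + μcosθ)/(cosθ − μsinθ).
sinθ + μcosθ = 0.5135 + 0.140×0.8581 = 0.6337; cosθ − μsinθ = 0.8581 − 0.140×0.5135 = 0.7862.
v² = 76.8 × 9.8 × 0.6337/0.7862 = 606.6 m²/s², so v = 24.63 m/s.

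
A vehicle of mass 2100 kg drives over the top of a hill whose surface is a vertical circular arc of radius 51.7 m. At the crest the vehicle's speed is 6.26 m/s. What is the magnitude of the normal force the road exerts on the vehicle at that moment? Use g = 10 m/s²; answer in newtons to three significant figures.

19400 N

At the crest the centripetal acceleration points downward (toward the centre of the arc), so mg − N = mv²/r.
N = m(g − v²/r) = 2100 × (10.0 − (6.26)²/51.7) = 2100 × (10.0 − 0.7580) = 2100 × 9.242 = 19410 N.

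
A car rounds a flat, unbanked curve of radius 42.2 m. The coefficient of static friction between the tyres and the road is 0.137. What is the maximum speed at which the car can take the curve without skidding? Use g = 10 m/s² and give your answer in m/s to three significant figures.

On a flat curve, static friction is the only horizontal force, so it must supply the full centripetal force: μ_s m g = m v²/r.
Mass cancels: v_max = √(μ_s g r) = √(0.137 × 10.0 × 42.2) = √57.81 = 7.604 m/s.

7.60 m/s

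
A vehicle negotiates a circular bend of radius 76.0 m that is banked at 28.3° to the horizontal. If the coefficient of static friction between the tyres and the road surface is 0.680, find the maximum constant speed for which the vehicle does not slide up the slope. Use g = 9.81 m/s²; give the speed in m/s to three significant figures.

37.9 m/s

At the maximum speed, friction acts down the slope at its limiting value f = μN. Radially (horizontal, toward centre): N sinθ + μN cosθ = mv²/r. Vertically: N cosθ − μN sinθ = mg.
Dividing: v² = r g (sinθ + μcosθ)/(cosθ − μsinθ).
sinθ + μcosθ = 0.4741 + 0.680×0.8805 = 1.073; cosθ − μsinθ = 0.8805 − 0.680×0.4741 = 0.5581.
v² = 76.0 × 9.81 × 1.073/0.5581 = 1433 m²/s², so v = 37.86 m/s.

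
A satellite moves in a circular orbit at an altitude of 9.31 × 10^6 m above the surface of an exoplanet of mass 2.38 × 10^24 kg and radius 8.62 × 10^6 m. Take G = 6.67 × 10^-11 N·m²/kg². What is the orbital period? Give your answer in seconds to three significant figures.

r = R + h = 8.62 × 10^6 + 9.31 × 10^6 = 1.793 × 10^7 m. Gravity provides the centripetal force: G M m / r² = m v² / r ⇒ v = √(GM/r) = 2976 m/s.
T = 2πr/v = 2π × 1.793 × 10^7 / 2976 = 37860 s.

37900 s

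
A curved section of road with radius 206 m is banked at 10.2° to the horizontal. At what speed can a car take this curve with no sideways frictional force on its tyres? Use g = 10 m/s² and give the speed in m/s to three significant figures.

19.3 m/s

On a frictionless banked curve, N sinθ = mv²/r and N cosθ = mg, so tanθ = v²/(rg).
v = √(r g tanθ) = √(206 × 10.0 × tan 10.2°) = √(206 × 10.0 × 0.1799) = √370.7 = 19.25 m/s.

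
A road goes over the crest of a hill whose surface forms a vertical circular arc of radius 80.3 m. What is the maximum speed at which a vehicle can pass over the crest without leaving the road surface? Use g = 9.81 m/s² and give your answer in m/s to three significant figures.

At the crest the centre of the circle is below the vehicle, so the net downward (centripetal) force is mg − N = mv²/r.
The vehicle leaves the road when N → 0, giving v_max = √(g r) = √(9.81 × 80.3) = 28.07 m/s.

28.1 m/s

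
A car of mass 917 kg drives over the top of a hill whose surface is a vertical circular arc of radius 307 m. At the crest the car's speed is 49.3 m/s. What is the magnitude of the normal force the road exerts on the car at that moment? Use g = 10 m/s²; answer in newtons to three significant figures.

1910 N

At the crest the centripetal acceleration points downward (toward the centre of the arc), so mg − N = mv²/r.
N = m(g − v²/r) = 917 × (10.0 − (49.3)²/307) = 917 × (10.0 − 7.917) = 917 × 2.083 = 1910 N.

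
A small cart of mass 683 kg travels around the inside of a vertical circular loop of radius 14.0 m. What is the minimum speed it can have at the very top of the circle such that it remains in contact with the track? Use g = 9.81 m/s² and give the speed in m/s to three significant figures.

11.7 m/s

At the highest point the centre is directly below, so both the weight and N act inward: N + mg = mv²/r.
At minimum speed N → 0, so mg = mv_min²/r ⇒ v_min = √(g r) = √(9.81 × 14.0) = 11.72 m/s.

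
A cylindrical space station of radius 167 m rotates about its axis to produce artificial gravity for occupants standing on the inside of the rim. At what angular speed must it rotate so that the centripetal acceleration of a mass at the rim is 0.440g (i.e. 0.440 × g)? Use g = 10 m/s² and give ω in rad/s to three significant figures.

0.162 rad/s

Centripetal acceleration a_c = ω²r. Setting ω²r = 0.440g:
ω = √(0.440g / r) = √(0.440 × 10.0 / 167) = √0.02635 = 0.1623 rad/s.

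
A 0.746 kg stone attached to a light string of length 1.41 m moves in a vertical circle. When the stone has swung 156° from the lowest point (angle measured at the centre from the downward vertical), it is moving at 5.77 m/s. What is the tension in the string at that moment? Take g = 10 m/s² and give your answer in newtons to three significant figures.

10.8 N

Take the radial direction toward the centre of the circle as positive. The component of the weight along the string toward the centre is −mg cos φ (φ measured from the bottom), so Newton's second law along the string gives T − mg cos φ = m v²/r.
cos 156° = -0.9135, so T = m(v²/r + g cos φ) = 0.746 × ((5.77)²/1.41 + 10.0 × -0.9135) = 0.746 × (23.61 + (-9.135)) = 0.746 × 14.48 = 10.80 N.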